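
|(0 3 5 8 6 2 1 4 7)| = 9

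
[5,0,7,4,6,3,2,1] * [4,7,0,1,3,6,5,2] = [6,4,2,3,5,1,0,7]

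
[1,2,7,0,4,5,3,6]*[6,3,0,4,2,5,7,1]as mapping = [0→3,1→0,2→1,3→6,4→2,5→5,6→4,7→7]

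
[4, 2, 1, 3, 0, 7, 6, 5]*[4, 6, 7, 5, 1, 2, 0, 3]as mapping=[0→1, 1→7, 2→6, 3→5, 4→4, 5→3, 6→0, 7→2]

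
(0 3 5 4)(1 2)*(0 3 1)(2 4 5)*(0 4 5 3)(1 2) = (0 2 4)(1 5 3)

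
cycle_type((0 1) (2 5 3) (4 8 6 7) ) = 2.3.4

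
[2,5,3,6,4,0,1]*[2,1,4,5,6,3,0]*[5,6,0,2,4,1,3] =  [4,2,1,5,3,0,6]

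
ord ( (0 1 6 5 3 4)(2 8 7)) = 6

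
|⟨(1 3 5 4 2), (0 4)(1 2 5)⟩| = 720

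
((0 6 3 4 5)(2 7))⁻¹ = (0 5 4 3 6)(2 7)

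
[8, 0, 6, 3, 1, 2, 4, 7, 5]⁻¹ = [1, 4, 5, 3, 6, 8, 2, 7, 0]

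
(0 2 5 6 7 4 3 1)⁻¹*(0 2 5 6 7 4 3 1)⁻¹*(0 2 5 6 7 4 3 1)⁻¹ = (0 4 5 1 7 2 3 6)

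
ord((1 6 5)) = 3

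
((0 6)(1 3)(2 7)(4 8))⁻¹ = (0 6)(1 3)(2 7)(4 8)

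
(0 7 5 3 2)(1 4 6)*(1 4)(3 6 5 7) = (0 3 2)(4 5 6)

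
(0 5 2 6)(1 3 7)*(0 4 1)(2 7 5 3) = (0 3 5 7)(1 2 6 4)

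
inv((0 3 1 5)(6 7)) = (0 5 1 3)(6 7)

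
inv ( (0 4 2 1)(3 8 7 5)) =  (0 1 2 4)(3 5 7 8)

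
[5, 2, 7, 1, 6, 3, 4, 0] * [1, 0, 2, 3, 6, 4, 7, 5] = [4, 2, 5, 0, 7, 3, 6, 1]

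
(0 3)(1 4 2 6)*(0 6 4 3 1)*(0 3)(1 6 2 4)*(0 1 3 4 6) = (2 3)(4 6)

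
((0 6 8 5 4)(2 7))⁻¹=(0 4 5 8 6)(2 7)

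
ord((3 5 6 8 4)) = 5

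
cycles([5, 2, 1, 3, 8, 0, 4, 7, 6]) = (0 5)(1 2)(4 8 6)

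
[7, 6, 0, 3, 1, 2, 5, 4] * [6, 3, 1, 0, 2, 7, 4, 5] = [5, 4, 6, 0, 3, 1, 7, 2]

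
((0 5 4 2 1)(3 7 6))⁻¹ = (0 1 2 4 5)(3 6 7)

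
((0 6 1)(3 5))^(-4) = (0 1 6)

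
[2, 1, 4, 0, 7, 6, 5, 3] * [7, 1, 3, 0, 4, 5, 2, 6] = [3, 1, 4, 7, 6, 2, 5, 0]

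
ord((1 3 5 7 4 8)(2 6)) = 6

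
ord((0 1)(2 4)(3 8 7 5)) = 4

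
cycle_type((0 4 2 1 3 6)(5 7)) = 2.6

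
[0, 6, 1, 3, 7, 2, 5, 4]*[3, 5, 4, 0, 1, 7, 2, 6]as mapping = [0→3, 1→2, 2→5, 3→0, 4→6, 5→4, 6→7, 7→1]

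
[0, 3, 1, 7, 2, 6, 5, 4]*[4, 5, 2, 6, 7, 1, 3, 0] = [4, 6, 5, 0, 2, 3, 1, 7]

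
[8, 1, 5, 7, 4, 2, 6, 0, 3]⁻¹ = [7, 1, 5, 8, 4, 2, 6, 3, 0]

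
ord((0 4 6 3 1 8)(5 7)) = 6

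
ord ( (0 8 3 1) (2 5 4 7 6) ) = 20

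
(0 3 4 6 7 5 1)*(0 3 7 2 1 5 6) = (0 7 6 2 1 3 4)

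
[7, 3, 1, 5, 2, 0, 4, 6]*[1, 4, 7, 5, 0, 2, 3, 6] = [6, 5, 4, 2, 7, 1, 0, 3]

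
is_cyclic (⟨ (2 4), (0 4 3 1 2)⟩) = no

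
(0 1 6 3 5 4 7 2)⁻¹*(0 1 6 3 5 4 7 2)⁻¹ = (0 7 5 6)(1 2 4 3)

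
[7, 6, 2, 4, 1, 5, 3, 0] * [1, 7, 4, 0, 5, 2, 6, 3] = [3, 6, 4, 5, 7, 2, 0, 1]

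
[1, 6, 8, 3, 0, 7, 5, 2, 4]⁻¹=[4, 0, 7, 3, 8, 6, 1, 5, 2]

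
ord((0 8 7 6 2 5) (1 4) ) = 6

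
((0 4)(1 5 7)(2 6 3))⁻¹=(0 4)(1 7 5)(2 3 6)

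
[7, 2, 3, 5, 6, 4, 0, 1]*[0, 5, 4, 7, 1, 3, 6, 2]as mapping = [0→2, 1→4, 2→7, 3→3, 4→6, 5→1, 6→0, 7→5]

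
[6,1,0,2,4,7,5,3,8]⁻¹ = [2,1,3,7,4,6,0,5,8]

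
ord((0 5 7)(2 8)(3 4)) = 6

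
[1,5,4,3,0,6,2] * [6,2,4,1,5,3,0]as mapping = [0→2,1→3,2→5,3→1,4→6,5→0,6→4]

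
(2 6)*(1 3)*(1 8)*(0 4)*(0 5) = (0 4 5)(1 3 8)(2 6)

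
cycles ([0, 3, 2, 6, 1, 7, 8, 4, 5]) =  (1 3 6 8 5 7 4)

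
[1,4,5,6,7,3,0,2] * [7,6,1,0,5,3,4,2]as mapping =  [0→6,1→5,2→3,3→4,4→2,5→0,6→7,7→1]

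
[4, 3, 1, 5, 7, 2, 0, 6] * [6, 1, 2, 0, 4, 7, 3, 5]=[4, 0, 1, 7, 5, 2, 6, 3]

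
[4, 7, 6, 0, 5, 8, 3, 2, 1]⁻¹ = [3, 8, 7, 6, 0, 4, 2, 1, 5]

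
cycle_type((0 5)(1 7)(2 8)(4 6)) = 2^4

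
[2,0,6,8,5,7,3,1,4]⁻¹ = [1,7,0,6,8,4,2,5,3]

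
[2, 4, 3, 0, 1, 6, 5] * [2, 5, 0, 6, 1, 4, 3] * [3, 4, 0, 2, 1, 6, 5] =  [3, 4, 5, 0, 6, 2, 1]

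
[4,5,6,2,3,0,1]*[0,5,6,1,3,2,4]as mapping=[0→3,1→2,2→4,3→6,4→1,5→0,6→5]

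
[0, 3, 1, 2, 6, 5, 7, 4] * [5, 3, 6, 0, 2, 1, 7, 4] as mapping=[0→5, 1→0, 2→3, 3→6, 4→7, 5→1, 6→4, 7→2] 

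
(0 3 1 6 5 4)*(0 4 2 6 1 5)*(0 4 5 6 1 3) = (1 3 6 4 5 2) 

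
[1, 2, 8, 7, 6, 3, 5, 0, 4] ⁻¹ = [7, 0, 1, 5, 8, 6, 4, 3, 2] 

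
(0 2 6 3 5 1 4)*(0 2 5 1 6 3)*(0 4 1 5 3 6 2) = (0 3 5 2 6 4)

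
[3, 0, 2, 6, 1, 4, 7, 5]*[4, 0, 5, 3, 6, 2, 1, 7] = [3, 4, 5, 1, 0, 6, 7, 2]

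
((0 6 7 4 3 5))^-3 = (0 4)(3 6)(5 7)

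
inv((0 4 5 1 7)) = (0 7 1 5 4)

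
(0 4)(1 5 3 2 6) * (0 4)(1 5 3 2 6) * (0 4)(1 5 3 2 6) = (0 4)(1 2 5 6 3)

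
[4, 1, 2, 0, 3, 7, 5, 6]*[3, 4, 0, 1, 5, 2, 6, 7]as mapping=[0→5, 1→4, 2→0, 3→3, 4→1, 5→7, 6→2, 7→6]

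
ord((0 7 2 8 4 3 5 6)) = 8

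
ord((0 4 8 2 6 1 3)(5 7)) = 14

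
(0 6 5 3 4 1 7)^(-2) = (0 1 3 6 7 4 5)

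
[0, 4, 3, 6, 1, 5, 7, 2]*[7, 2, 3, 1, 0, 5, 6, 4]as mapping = [0→7, 1→0, 2→1, 3→6, 4→2, 5→5, 6→4, 7→3]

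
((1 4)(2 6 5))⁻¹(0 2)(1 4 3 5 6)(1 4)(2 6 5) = (0 6)(1 3 2 5 4)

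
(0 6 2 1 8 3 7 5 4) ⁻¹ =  (0 4 5 7 3 8 1 2 6) 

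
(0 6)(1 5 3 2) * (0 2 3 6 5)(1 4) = (0 5 6 2 4 1)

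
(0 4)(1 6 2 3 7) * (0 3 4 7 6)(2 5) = (0 7 1)(2 4 3 6 5)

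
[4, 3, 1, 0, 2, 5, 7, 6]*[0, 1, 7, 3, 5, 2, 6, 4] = [5, 3, 1, 0, 7, 2, 4, 6]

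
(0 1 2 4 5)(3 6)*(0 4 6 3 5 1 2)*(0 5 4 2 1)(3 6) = (0 1 5 2 3 6 4)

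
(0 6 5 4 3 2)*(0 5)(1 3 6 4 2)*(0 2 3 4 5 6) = (0 5 3 1 4)(2 6)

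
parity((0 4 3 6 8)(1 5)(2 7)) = even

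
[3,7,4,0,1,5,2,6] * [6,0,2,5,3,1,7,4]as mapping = [0→5,1→4,2→3,3→6,4→0,5→1,6→2,7→7]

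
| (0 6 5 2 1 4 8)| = 7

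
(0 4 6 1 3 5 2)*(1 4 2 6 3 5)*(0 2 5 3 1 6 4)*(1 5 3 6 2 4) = (0 3 2 4 5 1 6)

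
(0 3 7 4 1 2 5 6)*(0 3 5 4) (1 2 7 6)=(0 5 1 7) (2 4) (3 6) 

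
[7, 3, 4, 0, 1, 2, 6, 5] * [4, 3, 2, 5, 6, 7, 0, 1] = [1, 5, 6, 4, 3, 2, 0, 7]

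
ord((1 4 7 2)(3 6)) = 4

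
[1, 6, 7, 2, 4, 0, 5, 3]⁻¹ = [5, 0, 3, 7, 4, 6, 1, 2]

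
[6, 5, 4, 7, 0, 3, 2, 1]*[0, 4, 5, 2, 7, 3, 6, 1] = [6, 3, 7, 1, 0, 2, 5, 4]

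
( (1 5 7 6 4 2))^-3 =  (1 6)(2 7)(4 5)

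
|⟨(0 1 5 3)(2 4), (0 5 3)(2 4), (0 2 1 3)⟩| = 720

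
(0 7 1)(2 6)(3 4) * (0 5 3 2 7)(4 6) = (1 5 3 6 7)(2 4)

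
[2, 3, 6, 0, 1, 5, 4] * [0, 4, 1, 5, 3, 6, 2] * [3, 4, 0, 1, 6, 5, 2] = [4, 5, 0, 3, 6, 2, 1]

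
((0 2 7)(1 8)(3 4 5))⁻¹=(0 7 2)(1 8)(3 5 4)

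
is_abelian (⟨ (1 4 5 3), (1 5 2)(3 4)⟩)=no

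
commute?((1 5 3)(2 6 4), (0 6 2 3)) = no:(1 5 3)(2 6 4)*(0 6 2 3) = (0 6 4 3 1 5), (0 6 2 3)*(1 5 3)(2 6 4) = (0 4 2 1 5 3)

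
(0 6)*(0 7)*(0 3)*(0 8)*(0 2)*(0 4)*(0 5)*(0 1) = (0 6 7 3 8 2 4 5 1)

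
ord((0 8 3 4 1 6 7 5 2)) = 9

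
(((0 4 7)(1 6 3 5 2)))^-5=(0 4 7)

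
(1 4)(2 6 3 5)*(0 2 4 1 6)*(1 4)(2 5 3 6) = (0 5 1 4 2)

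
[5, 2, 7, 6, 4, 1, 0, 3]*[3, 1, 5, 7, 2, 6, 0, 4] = [6, 5, 4, 0, 2, 1, 3, 7]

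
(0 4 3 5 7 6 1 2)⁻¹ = (0 2 1 6 7 5 3 4)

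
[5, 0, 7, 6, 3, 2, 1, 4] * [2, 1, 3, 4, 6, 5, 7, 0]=[5, 2, 0, 7, 4, 3, 1, 6]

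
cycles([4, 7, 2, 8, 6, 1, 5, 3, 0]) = (0 4 6 5 1 7 3 8)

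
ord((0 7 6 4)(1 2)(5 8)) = 4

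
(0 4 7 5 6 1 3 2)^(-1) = (0 2 3 1 6 5 7 4)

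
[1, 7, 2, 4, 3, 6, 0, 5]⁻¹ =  [6, 0, 2, 4, 3, 7, 5, 1]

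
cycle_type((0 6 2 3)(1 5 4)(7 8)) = 2.3.4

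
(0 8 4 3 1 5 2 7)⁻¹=(0 7 2 5 1 3 4 8)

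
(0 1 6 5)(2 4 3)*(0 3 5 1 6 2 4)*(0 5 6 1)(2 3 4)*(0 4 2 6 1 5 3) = (0 5 2 3 6 4 1)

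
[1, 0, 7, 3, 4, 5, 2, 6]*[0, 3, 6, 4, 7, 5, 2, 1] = [3, 0, 1, 4, 7, 5, 6, 2]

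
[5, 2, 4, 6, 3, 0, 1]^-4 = [0, 2, 4, 6, 3, 5, 1]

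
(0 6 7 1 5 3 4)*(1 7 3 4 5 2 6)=(0 1 2 6 3 5 4)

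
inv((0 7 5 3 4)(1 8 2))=(0 4 3 5 7)(1 2 8)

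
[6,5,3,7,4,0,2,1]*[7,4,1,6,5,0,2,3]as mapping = [0→2,1→0,2→6,3→3,4→5,5→7,6→1,7→4]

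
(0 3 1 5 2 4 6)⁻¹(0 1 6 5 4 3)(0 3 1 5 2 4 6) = (0 2 6 1 3 5)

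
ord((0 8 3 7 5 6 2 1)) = 8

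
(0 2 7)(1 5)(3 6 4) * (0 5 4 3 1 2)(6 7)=(1 4)(2 6 3 7 5)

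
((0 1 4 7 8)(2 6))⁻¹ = (0 8 7 4 1)(2 6)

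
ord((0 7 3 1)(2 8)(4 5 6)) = 12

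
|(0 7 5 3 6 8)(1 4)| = 6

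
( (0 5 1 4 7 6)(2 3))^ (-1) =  (0 6 7 4 1 5)(2 3)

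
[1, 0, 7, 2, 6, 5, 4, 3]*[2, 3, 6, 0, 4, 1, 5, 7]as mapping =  [0→3, 1→2, 2→7, 3→6, 4→5, 5→1, 6→4, 7→0]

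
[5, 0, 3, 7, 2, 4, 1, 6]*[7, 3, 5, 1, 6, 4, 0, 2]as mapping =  [0→4, 1→7, 2→1, 3→2, 4→5, 5→6, 6→3, 7→0]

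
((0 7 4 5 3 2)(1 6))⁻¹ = (0 2 3 5 4 7)(1 6)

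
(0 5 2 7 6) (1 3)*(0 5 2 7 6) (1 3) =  (0 2 6 5 7) 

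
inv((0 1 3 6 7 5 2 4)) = (0 4 2 5 7 6 3 1)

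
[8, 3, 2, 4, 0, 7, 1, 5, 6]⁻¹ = [4, 6, 2, 1, 3, 7, 8, 5, 0]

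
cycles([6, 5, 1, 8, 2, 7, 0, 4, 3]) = (0 6)(1 5 7 4 2)(3 8)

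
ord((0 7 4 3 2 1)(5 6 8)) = 6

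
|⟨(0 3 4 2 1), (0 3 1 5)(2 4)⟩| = 360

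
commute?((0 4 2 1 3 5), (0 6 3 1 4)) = no:(0 4 2 1 3 5)*(0 6 3 1 4) = (2 4)(3 5 6), (0 6 3 1 4)*(0 4 2 1 3 5) = (0 6 5)(1 2)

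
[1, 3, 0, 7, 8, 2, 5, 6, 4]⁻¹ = [2, 0, 5, 1, 8, 6, 7, 3, 4]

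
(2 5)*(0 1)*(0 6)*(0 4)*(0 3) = (0 1 6 4 3)(2 5)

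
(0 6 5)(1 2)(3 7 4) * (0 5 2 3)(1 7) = (0 6 2 7 4)(1 3)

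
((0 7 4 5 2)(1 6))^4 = (0 2 5 4 7)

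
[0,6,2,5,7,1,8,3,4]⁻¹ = [0,5,2,7,8,3,1,4,6]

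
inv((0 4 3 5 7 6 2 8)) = (0 8 2 6 7 5 3 4)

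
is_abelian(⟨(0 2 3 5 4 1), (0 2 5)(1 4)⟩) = no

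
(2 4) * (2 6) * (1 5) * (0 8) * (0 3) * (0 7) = (0 8 3 7)(1 5)(2 4 6)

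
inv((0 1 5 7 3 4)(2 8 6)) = (0 4 3 7 5 1)(2 6 8)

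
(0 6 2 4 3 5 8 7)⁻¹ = (0 7 8 5 3 4 2 6)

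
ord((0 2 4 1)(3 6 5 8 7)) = 20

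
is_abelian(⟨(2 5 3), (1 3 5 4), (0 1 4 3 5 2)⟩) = no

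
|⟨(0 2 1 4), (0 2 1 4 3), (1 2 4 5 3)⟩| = 720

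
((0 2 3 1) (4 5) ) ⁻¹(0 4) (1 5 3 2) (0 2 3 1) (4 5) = (0 4 1 3) (2 5) 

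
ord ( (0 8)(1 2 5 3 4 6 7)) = 14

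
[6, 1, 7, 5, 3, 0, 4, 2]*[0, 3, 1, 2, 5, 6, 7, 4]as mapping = [0→7, 1→3, 2→4, 3→6, 4→2, 5→0, 6→5, 7→1]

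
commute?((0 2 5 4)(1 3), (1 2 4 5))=no:(0 2 5 4)(1 3) * (1 2 4 5)=(0 4)(1 3 2), (1 2 4 5) * (0 2 5 4)(1 3)=(0 2)(1 5 3)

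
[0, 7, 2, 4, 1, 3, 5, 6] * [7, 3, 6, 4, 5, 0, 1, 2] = [7, 2, 6, 5, 3, 4, 0, 1]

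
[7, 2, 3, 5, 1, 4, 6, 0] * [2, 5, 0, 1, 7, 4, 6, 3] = [3, 0, 1, 4, 5, 7, 6, 2]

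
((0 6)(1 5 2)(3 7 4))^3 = (0 6)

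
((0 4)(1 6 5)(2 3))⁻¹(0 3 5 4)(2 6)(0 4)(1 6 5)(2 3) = (0 4 2 1)(3 5)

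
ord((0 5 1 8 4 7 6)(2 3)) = 14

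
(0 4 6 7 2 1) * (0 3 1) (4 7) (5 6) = (0 7 2) (1 3) (4 5 6) 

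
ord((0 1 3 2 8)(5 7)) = 10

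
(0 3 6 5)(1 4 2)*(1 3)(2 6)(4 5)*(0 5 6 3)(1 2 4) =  (0 2)(1 6)(3 4)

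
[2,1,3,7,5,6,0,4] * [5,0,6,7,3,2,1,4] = [6,0,7,4,2,1,5,3]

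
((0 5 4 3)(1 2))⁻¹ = (0 3 4 5)(1 2)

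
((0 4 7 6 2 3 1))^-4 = (0 6 1 7 3 4 2)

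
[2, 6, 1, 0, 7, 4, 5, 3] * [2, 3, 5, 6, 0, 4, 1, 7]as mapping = [0→5, 1→1, 2→3, 3→2, 4→7, 5→0, 6→4, 7→6]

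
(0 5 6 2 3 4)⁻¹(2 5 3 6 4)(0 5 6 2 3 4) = (0 3 6 4 2)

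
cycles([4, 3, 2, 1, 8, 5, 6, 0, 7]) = (0 4 8 7) (1 3) 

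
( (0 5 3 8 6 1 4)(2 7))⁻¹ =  (0 4 1 6 8 3 5)(2 7)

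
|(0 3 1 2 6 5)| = 6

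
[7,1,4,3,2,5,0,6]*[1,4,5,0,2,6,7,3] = [3,4,2,0,5,6,1,7] 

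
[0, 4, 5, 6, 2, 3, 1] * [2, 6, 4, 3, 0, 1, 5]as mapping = [0→2, 1→0, 2→1, 3→5, 4→4, 5→3, 6→6]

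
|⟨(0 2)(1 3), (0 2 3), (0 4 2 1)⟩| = 120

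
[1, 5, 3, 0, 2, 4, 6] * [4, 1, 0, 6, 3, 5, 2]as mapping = [0→1, 1→5, 2→6, 3→4, 4→0, 5→3, 6→2]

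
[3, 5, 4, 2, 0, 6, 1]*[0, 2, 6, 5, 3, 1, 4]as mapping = [0→5, 1→1, 2→3, 3→6, 4→0, 5→4, 6→2]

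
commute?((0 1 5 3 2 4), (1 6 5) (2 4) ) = no:(0 1 5 3 2 4)*(1 6 5) (2 4) = (0 6 5 3 4), (1 6 5) (2 4)*(0 1 5 3 2 4) = (0 1 6 3 2) 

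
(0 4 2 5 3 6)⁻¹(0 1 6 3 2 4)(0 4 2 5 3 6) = (0 6 5 2 4 1)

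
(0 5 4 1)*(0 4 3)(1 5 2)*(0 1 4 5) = (0 2 4)(1 5 3)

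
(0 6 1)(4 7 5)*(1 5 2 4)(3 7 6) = (0 3 7 2 4 6 5 1)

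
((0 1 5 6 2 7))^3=(0 6)(1 2)(5 7)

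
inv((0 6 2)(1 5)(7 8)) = (0 2 6)(1 5)(7 8)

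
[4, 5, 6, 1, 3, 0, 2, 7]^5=[0, 1, 6, 3, 4, 5, 2, 7]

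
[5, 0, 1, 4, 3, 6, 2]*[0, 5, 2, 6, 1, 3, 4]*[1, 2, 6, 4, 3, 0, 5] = [4, 1, 0, 2, 5, 3, 6]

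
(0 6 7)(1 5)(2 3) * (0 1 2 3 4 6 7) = (0 7 1 5 2 4 6)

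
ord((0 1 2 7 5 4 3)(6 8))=14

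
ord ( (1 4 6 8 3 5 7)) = 7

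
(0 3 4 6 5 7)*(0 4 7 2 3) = (2 3 7 4 6 5)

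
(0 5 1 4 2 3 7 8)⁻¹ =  (0 8 7 3 2 4 1 5)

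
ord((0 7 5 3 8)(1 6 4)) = 15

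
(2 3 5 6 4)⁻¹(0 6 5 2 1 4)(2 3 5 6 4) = (0 4 6 3 1 2)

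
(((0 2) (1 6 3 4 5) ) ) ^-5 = (0 2) 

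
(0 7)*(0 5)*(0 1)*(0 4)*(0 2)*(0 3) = (0 7 5 1 4 2 3)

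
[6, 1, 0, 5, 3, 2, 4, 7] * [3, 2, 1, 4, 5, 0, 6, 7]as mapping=[0→6, 1→2, 2→3, 3→0, 4→4, 5→1, 6→5, 7→7]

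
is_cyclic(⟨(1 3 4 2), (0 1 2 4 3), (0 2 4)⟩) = no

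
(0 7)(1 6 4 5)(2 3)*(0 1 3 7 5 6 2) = (0 5 3)(1 2 7)(4 6)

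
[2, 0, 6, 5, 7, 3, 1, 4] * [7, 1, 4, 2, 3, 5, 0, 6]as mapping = [0→4, 1→7, 2→0, 3→5, 4→6, 5→2, 6→1, 7→3]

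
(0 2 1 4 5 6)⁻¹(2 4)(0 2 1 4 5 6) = (1 5)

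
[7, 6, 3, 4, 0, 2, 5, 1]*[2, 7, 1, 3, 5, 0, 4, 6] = [6, 4, 3, 5, 2, 1, 0, 7]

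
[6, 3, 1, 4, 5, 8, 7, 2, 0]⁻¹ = [8, 2, 7, 1, 3, 4, 0, 6, 5]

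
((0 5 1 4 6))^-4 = (0 5 1 4 6)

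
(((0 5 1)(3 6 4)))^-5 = (0 5 1)(3 6 4)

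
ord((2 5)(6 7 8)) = 6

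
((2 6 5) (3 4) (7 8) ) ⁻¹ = (2 5 6) (3 4) (7 8) 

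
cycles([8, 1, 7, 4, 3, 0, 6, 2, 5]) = (0 8 5)(2 7)(3 4)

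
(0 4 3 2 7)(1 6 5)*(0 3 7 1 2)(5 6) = (0 4 7 3)(1 5 2)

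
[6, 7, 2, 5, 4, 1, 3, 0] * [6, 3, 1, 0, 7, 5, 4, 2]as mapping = [0→4, 1→2, 2→1, 3→5, 4→7, 5→3, 6→0, 7→6]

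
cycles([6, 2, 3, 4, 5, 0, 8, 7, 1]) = (0 6 8 1 2 3 4 5)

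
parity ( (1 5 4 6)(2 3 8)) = odd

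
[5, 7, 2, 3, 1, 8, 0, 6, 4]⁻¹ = [6, 4, 2, 3, 8, 0, 7, 1, 5]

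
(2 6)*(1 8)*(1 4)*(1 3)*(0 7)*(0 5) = (0 7 5)(1 8 4 3)(2 6)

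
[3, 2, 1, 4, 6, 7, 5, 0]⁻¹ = [7, 2, 1, 0, 3, 6, 4, 5]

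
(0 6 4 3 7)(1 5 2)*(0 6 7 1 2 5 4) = (0 7 6)(1 4 3)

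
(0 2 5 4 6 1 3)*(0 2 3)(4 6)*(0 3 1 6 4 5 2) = (0 1 3)(4 5)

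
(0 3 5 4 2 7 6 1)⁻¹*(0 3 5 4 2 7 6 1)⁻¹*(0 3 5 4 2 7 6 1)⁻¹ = (0 7 5 1 2 3 6 4)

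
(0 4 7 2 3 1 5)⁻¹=(0 5 1 3 2 7 4)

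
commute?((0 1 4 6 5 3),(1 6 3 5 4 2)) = no:(0 1 4 6 5 3)*(1 6 3 5 4 2) = (0 6 4 3)(1 2),(1 6 3 5 4 2)*(0 1 4 6 5 3) = (0 1 5 6)(2 4)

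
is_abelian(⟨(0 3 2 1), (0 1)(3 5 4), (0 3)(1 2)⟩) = no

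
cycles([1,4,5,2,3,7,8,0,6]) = (0 1 4 3 2 5 7)(6 8)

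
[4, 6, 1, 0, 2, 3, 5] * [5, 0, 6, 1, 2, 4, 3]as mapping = [0→2, 1→3, 2→0, 3→5, 4→6, 5→1, 6→4]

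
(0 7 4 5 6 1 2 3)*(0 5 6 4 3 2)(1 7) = (0 1)(3 5 4 6 7)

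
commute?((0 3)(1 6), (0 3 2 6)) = no:(0 3)(1 6)*(0 3 2 6) = (0 2 6 1), (0 3 2 6)*(0 3)(1 6) = (1 6 3 2)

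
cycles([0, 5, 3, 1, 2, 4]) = (1 5 4 2 3)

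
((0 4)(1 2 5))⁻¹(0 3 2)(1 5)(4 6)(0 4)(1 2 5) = (0 6)(1 2)(3 5 4)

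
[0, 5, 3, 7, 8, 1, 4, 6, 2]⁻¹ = [0, 5, 8, 2, 6, 1, 7, 3, 4]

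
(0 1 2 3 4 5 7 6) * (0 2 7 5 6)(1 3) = (0 3 4 6 2 1 7)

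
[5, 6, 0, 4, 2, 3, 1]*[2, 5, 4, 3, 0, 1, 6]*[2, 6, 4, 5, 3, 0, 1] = [6, 1, 4, 2, 3, 5, 0]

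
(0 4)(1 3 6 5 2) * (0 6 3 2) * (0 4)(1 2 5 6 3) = (1 5 4 3)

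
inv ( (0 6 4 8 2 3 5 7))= (0 7 5 3 2 8 4 6)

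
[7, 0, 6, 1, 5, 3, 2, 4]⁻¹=[1, 3, 6, 5, 7, 4, 2, 0]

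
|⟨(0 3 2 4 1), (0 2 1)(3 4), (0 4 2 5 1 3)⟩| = 720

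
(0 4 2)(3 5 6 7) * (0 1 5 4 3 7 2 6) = (0 3 4 6 2 1 5)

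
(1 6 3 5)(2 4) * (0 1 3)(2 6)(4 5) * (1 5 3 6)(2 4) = (0 5 6)(1 4)(2 3)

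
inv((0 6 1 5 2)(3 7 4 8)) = (0 2 5 1 6)(3 8 4 7)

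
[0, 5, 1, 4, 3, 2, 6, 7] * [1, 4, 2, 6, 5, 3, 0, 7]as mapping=[0→1, 1→3, 2→4, 3→5, 4→6, 5→2, 6→0, 7→7]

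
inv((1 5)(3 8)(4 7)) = (1 5)(3 8)(4 7)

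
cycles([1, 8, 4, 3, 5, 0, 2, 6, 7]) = (0 1 8 7 6 2 4 5)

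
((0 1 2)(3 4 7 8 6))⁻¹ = (0 2 1)(3 6 8 7 4)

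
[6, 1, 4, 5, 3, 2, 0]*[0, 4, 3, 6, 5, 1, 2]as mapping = [0→2, 1→4, 2→5, 3→1, 4→6, 5→3, 6→0]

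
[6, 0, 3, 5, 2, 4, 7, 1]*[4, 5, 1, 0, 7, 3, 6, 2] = [6, 4, 0, 3, 1, 7, 2, 5]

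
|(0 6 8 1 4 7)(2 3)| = 6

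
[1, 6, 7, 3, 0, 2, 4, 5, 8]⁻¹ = [4, 0, 5, 3, 6, 7, 1, 2, 8]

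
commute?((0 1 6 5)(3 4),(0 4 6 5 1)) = no:(0 1 6 5)(3 4) * (0 4 6 5 1) = (1 5 4 3 6),(0 4 6 5 1) * (0 1 6 5)(3 4) = (0 3 4 5 6)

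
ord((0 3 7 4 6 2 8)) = 7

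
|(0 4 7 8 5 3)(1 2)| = 6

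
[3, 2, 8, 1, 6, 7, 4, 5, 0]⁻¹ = [8, 3, 1, 0, 6, 7, 4, 5, 2]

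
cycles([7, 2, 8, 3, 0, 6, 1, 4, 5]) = (0 7 4)(1 2 8 5 6)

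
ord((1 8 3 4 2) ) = 5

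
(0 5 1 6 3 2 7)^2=(0 1 3 7 5 6 2)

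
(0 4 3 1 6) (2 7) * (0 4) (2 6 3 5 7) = (1 3) (4 5 7 6) 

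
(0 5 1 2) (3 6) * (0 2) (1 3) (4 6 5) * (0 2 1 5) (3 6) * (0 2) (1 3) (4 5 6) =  (0 5 4 1) (2 3) 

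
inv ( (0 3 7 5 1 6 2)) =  (0 2 6 1 5 7 3)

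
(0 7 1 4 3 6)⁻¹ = (0 6 3 4 1 7)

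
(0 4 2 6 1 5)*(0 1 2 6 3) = (0 4 6 2 3)(1 5)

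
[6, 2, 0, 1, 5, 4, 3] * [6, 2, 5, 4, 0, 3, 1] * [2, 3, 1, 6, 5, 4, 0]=[3, 4, 0, 1, 6, 2, 5]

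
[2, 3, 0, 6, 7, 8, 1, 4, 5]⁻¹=[2, 6, 0, 1, 7, 8, 3, 4, 5]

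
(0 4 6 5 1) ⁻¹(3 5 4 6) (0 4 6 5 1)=(1 6 5 3) 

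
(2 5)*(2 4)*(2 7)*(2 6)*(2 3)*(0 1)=(0 1)(2 5 4 7 6 3)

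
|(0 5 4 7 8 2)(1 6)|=6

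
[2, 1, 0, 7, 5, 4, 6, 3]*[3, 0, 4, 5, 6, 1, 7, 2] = [4, 0, 3, 2, 1, 6, 7, 5]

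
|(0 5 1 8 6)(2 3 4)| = 15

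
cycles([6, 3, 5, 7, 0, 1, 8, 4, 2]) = (0 6 8 2 5 1 3 7 4)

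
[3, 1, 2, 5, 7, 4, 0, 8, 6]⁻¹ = [6, 1, 2, 0, 5, 3, 8, 4, 7]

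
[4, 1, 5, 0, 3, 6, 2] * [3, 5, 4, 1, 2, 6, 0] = [2, 5, 6, 3, 1, 0, 4]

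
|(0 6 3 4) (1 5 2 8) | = 4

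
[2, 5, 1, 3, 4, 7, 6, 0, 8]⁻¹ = [7, 2, 0, 3, 4, 1, 6, 5, 8]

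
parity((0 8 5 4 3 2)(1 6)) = even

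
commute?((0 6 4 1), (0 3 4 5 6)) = no:(0 6 4 1)*(0 3 4 5 6) = (1 3 4)(5 6), (0 3 4 5 6)*(0 6 4 1) = (0 3 1)(4 5)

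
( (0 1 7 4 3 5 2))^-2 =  (0 5 4 1 2 3 7)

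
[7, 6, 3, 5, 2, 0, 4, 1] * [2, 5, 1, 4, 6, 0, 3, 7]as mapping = [0→7, 1→3, 2→4, 3→0, 4→1, 5→2, 6→6, 7→5]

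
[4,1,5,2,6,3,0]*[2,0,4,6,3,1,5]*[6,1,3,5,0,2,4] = [5,6,1,0,2,4,3]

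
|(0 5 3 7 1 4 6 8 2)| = 9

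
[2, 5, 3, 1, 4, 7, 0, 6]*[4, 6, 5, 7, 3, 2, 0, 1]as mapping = [0→5, 1→2, 2→7, 3→6, 4→3, 5→1, 6→4, 7→0]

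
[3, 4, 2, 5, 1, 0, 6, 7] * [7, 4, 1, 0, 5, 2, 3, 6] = [0, 5, 1, 2, 4, 7, 3, 6]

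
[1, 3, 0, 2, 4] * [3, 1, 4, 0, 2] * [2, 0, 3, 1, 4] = [0, 2, 1, 4, 3]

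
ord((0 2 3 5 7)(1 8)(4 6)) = 10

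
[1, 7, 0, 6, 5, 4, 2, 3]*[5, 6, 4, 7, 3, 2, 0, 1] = [6, 1, 5, 0, 2, 3, 4, 7]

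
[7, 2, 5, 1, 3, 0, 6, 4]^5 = [2, 4, 3, 7, 0, 1, 6, 5]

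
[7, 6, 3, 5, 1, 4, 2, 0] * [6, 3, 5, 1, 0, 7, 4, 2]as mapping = [0→2, 1→4, 2→1, 3→7, 4→3, 5→0, 6→5, 7→6]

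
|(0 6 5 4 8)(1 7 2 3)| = 20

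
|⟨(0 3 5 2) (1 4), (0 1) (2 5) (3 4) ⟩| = 72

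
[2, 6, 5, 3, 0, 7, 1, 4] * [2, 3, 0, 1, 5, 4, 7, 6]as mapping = [0→0, 1→7, 2→4, 3→1, 4→2, 5→6, 6→3, 7→5]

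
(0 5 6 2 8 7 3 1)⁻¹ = (0 1 3 7 8 2 6 5)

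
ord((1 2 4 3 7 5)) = 6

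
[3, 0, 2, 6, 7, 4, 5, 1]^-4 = [5, 6, 2, 4, 0, 1, 7, 3]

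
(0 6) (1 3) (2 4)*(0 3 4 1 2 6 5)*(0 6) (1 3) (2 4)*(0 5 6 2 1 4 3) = (0 6 4 5 2) 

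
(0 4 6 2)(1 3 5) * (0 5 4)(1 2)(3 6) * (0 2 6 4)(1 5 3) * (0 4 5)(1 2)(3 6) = (0 1 5 3 4 2 6)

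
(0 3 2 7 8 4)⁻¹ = (0 4 8 7 2 3)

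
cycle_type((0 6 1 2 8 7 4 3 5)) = 9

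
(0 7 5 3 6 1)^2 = (0 5 6)(1 7 3)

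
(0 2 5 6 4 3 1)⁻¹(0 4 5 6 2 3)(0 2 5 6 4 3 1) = (1 2 3 6 4 5)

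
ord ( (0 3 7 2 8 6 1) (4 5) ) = 14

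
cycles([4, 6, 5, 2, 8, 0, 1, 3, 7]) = (0 4 8 7 3 2 5)(1 6)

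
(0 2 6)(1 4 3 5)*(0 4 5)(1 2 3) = (0 3)(1 5 2 6 4)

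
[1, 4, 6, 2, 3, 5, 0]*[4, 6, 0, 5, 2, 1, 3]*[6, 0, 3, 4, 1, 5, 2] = [2, 3, 4, 6, 5, 0, 1]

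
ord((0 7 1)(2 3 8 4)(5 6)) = 12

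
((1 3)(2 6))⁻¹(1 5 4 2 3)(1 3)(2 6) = (1 3 5 4 6)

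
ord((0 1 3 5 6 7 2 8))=8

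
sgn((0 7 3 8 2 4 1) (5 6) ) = -1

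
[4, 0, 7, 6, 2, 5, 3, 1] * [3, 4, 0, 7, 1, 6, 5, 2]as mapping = [0→1, 1→3, 2→2, 3→5, 4→0, 5→6, 6→7, 7→4]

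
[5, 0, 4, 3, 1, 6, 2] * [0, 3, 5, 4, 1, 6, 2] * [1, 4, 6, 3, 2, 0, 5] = [5, 1, 4, 2, 3, 6, 0]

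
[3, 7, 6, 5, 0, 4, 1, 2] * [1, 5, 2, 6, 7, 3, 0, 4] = [6, 4, 0, 3, 1, 7, 5, 2]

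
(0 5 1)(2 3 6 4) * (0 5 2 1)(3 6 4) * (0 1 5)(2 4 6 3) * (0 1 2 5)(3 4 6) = (0 6 5 2 4)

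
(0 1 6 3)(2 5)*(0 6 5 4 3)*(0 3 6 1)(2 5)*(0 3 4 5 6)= (0 3 1 2 5 6 4)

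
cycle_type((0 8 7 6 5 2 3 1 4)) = 9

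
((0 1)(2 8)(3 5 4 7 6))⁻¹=(0 1)(2 8)(3 6 7 4 5)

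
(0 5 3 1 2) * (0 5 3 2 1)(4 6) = (0 3)(2 5)(4 6)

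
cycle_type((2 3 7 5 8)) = 5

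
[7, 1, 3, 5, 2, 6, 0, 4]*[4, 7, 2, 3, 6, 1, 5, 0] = [0, 7, 3, 1, 2, 5, 4, 6]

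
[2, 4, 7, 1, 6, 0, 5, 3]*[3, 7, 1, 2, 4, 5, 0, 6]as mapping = [0→1, 1→4, 2→6, 3→7, 4→0, 5→3, 6→5, 7→2]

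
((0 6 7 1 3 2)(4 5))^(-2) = (0 3 7)(1 6 2)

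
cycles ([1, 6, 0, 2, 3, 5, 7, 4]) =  (0 1 6 7 4 3 2)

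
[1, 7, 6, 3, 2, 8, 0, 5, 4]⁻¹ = [6, 0, 4, 3, 8, 7, 2, 1, 5]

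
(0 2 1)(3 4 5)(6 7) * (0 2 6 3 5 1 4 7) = (0 6)(1 2 4)(3 7)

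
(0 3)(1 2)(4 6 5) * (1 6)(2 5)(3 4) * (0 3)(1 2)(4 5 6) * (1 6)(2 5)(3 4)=(0 2 3 4 5)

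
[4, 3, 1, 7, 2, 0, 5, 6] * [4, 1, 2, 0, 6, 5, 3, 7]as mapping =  [0→6, 1→0, 2→1, 3→7, 4→2, 5→4, 6→5, 7→3]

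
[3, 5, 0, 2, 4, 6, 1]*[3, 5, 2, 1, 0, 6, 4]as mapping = [0→1, 1→6, 2→3, 3→2, 4→0, 5→4, 6→5]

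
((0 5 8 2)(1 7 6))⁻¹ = (0 2 8 5)(1 6 7)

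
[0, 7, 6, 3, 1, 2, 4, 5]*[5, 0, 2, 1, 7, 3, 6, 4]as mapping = [0→5, 1→4, 2→6, 3→1, 4→0, 5→2, 6→7, 7→3]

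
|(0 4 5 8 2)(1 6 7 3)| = 20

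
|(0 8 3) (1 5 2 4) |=12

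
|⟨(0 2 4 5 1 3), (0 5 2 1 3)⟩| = 120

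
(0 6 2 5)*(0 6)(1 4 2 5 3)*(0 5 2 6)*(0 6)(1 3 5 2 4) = (0 2 5 6 4)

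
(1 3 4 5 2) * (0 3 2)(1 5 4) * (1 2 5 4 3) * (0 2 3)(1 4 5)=(0 4)(2 5)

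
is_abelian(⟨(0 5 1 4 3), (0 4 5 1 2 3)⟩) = no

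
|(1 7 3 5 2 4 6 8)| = 8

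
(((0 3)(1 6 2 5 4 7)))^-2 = (1 4 2)(5 6 7)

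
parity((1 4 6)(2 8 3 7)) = odd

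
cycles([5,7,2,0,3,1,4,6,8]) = (0 5 1 7 6 4 3)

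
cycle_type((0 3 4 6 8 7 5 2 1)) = 9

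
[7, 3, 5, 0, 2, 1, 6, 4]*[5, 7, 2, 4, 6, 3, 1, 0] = [0, 4, 3, 5, 2, 7, 1, 6]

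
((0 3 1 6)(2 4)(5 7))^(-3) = (0 3 1 6)(2 4)(5 7)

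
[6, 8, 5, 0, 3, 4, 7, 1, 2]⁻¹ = [3, 7, 8, 4, 5, 2, 0, 6, 1]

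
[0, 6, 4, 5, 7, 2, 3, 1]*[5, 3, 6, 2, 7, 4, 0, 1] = [5, 0, 7, 4, 1, 6, 2, 3]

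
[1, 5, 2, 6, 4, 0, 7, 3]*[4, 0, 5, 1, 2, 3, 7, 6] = [0, 3, 5, 7, 2, 4, 6, 1] 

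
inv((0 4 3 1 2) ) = (0 2 1 3 4) 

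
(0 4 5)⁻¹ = (0 5 4)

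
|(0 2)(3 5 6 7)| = 4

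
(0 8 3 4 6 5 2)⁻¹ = (0 2 5 6 4 3 8)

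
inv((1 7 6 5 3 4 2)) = (1 2 4 3 5 6 7)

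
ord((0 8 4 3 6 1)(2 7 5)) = 6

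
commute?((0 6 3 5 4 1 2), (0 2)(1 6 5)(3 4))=no:(0 6 3 5 4 1 2) * (0 2)(1 6 5)(3 4)=(0 5 3 1)(4 6), (0 2)(1 6 5)(3 4) * (0 6 3 5 4 1 2)=(1 3)(2 6 4 5)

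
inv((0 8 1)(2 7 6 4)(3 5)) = (0 1 8)(2 4 6 7)(3 5)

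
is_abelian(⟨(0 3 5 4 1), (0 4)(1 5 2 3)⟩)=no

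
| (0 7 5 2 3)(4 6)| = 10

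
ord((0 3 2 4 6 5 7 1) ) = 8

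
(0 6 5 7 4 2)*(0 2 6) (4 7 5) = (4 6) 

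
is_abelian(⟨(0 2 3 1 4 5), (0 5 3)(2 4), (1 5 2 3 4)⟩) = no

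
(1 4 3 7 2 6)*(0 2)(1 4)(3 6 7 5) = (0 2 7)(3 5)(4 6)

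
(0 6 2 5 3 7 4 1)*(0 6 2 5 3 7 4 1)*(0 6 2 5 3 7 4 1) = (0 5 4 6 3 1 2 7)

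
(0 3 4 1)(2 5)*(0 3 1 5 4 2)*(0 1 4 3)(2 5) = (0 4 2 3 5 1)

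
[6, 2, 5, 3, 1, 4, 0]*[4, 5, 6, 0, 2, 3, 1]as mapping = [0→1, 1→6, 2→3, 3→0, 4→5, 5→2, 6→4]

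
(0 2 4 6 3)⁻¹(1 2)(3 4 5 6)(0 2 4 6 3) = (0 6 5 3)(1 4)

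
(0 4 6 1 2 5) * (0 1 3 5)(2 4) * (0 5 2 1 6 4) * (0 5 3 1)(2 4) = (1 5 6)(2 3 4)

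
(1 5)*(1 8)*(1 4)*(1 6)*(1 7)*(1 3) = (1 5 8 4 6 7 3)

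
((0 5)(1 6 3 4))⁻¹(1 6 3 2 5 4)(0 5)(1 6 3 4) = (0 1 6 3 4 2)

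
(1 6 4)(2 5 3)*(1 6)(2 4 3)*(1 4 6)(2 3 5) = (1 4)(3 6 5)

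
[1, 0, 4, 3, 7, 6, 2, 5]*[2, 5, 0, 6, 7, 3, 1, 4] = [5, 2, 7, 6, 4, 1, 0, 3]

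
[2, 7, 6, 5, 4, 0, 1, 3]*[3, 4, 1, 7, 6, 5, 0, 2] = [1, 2, 0, 5, 6, 3, 4, 7]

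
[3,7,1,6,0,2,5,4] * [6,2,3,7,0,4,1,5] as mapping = [0→7,1→5,2→2,3→1,4→6,5→3,6→4,7→0] 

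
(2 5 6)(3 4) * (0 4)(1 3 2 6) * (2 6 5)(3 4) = (0 3)(1 4 6 5)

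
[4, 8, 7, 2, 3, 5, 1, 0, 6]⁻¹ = [7, 6, 3, 4, 0, 5, 8, 2, 1]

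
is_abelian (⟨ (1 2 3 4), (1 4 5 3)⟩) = no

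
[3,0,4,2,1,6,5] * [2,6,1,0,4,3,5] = [0,2,4,1,6,5,3]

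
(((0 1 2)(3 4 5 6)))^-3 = (3 4 5 6)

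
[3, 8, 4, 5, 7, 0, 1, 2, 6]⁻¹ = [5, 6, 7, 0, 2, 3, 8, 4, 1]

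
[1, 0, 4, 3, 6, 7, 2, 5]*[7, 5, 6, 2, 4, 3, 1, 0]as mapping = [0→5, 1→7, 2→4, 3→2, 4→1, 5→0, 6→6, 7→3]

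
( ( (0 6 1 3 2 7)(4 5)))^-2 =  (0 2 1)(3 6 7)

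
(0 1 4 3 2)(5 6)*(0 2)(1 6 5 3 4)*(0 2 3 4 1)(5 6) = (0 5 6 4 1)(2 3)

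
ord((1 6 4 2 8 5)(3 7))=6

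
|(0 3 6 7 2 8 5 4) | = 8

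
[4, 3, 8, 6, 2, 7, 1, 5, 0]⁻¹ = [8, 6, 4, 1, 0, 7, 3, 5, 2]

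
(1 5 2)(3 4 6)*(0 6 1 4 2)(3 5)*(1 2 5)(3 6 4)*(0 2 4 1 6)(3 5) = (0 1)(2 5)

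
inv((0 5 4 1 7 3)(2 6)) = (0 3 7 1 4 5)(2 6)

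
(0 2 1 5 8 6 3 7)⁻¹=(0 7 3 6 8 5 1 2)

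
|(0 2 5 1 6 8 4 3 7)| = 9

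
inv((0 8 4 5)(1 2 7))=(0 5 4 8)(1 7 2)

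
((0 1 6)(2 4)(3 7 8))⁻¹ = (0 6 1)(2 4)(3 8 7)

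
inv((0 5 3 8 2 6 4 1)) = (0 1 4 6 2 8 3 5)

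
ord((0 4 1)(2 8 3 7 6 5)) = 6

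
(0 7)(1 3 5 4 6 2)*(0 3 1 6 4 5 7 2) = (0 2 6)(3 7)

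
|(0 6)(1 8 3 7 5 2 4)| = 14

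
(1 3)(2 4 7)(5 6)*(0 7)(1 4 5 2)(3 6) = (0 7 1 6 2 5 3 4)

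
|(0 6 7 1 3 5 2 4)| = 8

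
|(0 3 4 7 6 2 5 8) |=8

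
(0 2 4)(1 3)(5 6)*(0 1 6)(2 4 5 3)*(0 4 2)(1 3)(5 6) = (0 2 6 1)(3 5 4)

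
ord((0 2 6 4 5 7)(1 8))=6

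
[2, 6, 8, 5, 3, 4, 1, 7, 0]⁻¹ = [8, 6, 0, 4, 5, 3, 1, 7, 2]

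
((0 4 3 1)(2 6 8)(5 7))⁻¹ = (0 1 3 4)(2 8 6)(5 7)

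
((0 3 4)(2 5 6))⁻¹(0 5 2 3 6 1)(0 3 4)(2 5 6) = (1 3 6 5 4 2)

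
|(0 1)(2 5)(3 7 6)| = 6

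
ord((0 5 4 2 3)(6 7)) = 10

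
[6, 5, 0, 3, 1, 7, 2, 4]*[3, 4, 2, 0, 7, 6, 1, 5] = [1, 6, 3, 0, 4, 5, 2, 7] 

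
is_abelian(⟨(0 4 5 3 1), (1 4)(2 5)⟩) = no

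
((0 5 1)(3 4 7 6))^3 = (3 6 7 4)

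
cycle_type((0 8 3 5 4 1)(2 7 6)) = 3.6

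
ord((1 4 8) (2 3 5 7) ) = 12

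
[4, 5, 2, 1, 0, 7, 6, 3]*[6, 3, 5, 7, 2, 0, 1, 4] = [2, 0, 5, 3, 6, 4, 1, 7] 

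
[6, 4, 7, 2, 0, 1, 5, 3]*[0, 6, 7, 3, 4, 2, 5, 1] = [5, 4, 1, 7, 0, 6, 2, 3]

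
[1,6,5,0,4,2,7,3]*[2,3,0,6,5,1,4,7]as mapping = [0→3,1→4,2→1,3→2,4→5,5→0,6→7,7→6]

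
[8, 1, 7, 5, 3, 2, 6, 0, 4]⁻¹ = [7, 1, 5, 4, 8, 3, 6, 2, 0]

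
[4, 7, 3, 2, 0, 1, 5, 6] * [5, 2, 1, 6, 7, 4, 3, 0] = [7, 0, 6, 1, 5, 2, 4, 3]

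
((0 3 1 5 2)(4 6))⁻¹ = (0 2 5 1 3)(4 6)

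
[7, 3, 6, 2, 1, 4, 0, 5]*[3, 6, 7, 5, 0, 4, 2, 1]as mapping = [0→1, 1→5, 2→2, 3→7, 4→6, 5→0, 6→3, 7→4]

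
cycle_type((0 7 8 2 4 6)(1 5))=2.6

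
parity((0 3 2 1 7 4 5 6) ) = odd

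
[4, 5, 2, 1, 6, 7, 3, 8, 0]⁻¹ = [8, 3, 2, 6, 0, 1, 4, 5, 7]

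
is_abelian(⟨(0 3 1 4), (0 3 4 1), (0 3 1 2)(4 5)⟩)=no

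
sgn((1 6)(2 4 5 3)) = 1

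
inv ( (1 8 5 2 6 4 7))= (1 7 4 6 2 5 8)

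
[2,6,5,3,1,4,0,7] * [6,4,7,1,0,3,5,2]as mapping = [0→7,1→5,2→3,3→1,4→4,5→0,6→6,7→2]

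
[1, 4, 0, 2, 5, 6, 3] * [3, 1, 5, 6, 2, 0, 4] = [1, 2, 3, 5, 0, 4, 6]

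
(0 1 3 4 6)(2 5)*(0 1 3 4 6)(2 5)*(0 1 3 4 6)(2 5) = (0 4 1 6 3)(2 5)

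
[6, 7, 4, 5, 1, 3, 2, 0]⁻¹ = [7, 4, 6, 5, 2, 3, 0, 1]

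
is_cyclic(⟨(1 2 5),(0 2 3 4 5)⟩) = no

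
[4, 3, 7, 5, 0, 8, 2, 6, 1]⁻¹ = [4, 8, 6, 1, 0, 3, 7, 2, 5]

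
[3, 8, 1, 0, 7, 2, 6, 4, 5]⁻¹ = [3, 2, 5, 0, 7, 8, 6, 4, 1]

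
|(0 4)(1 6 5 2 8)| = 10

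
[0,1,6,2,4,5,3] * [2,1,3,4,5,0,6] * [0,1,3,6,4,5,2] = [3,1,2,6,5,0,4]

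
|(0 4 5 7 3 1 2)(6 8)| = 14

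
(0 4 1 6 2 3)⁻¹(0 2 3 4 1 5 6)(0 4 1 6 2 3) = (0 1 6 5 2 4 3)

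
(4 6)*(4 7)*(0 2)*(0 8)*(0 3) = (0 2 8 3)(4 6 7)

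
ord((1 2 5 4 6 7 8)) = 7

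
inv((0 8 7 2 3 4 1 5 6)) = (0 6 5 1 4 3 2 7 8)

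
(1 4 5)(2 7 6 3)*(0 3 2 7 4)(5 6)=(0 3 7 5 1)(2 4 6)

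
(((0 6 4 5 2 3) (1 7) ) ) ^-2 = (0 2 4) (3 5 6) 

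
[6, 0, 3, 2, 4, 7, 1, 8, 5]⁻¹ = [1, 6, 3, 2, 4, 8, 0, 5, 7]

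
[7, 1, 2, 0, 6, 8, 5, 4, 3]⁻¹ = [3, 1, 2, 8, 7, 6, 4, 0, 5]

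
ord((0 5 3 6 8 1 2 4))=8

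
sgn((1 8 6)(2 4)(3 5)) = 1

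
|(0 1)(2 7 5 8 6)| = 10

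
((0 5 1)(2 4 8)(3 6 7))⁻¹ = (0 1 5)(2 8 4)(3 7 6)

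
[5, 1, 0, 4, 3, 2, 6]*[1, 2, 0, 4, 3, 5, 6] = [5, 2, 1, 3, 4, 0, 6]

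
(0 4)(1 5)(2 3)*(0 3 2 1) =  (0 4 3 1 5)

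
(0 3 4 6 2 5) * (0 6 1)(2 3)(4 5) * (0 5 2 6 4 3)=(0 6)(1 5 4)(2 3)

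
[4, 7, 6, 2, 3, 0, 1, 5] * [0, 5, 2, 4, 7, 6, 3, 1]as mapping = [0→7, 1→1, 2→3, 3→2, 4→4, 5→0, 6→5, 7→6]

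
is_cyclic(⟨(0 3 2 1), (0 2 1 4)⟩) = no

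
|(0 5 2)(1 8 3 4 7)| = 15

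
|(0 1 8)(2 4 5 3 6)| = 15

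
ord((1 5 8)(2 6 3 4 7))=15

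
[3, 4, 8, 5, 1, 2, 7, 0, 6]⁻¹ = [7, 4, 5, 0, 1, 3, 8, 6, 2]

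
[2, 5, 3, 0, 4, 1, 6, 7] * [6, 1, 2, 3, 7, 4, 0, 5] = [2, 4, 3, 6, 7, 1, 0, 5]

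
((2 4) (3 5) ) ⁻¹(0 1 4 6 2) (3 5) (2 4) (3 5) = (0 1 2 6 4) (3 5) 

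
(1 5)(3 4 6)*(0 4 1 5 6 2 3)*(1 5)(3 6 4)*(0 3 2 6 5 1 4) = (0 2 5 4 6 3 1)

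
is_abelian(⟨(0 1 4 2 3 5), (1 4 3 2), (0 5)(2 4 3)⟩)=no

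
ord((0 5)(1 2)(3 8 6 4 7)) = 10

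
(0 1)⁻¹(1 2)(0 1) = (0 2)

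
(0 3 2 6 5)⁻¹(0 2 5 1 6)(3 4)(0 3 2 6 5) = (0 1 5 3 6)(2 4)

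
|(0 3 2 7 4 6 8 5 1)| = 9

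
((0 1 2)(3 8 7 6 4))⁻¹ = (0 2 1)(3 4 6 7 8)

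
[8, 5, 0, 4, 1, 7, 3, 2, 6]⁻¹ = [2, 4, 7, 6, 3, 1, 8, 5, 0]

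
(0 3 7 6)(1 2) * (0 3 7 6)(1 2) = (0 7)(3 6)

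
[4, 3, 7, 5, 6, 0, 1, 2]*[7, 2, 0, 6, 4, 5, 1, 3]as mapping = [0→4, 1→6, 2→3, 3→5, 4→1, 5→7, 6→2, 7→0]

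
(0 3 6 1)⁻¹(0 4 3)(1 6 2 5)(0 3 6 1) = (0 1 2 5)(3 4 6)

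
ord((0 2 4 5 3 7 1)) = 7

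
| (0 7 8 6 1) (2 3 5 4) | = 20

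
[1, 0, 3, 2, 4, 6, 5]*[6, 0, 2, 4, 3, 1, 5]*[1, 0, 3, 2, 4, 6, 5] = [1, 5, 4, 3, 2, 6, 0]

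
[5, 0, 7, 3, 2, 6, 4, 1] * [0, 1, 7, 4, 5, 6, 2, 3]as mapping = [0→6, 1→0, 2→3, 3→4, 4→7, 5→2, 6→5, 7→1]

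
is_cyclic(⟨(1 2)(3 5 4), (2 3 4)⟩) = no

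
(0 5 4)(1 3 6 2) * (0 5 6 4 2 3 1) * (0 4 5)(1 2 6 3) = (0 3 5 6 1 2 4)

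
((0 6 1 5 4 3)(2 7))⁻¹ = (0 3 4 5 1 6)(2 7)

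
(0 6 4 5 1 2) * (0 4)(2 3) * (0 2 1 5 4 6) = (1 3)(2 6)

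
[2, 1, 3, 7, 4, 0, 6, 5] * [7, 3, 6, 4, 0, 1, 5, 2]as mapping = [0→6, 1→3, 2→4, 3→2, 4→0, 5→7, 6→5, 7→1]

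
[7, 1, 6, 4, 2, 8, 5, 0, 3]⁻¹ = [7, 1, 4, 8, 3, 6, 2, 0, 5]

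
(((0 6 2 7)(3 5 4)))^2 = (0 2)(3 4 5)(6 7)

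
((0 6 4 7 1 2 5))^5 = (0 2 7 6 5 1 4)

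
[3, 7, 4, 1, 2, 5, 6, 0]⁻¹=[7, 3, 4, 0, 2, 5, 6, 1]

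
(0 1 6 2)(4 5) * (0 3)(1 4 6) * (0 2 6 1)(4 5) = (0 5 1)(2 3)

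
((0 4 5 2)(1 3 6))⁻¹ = (0 2 5 4)(1 6 3)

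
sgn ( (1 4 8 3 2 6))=-1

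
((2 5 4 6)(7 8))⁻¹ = (2 6 4 5)(7 8)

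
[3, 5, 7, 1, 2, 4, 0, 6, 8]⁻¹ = [6, 3, 4, 0, 5, 1, 7, 2, 8]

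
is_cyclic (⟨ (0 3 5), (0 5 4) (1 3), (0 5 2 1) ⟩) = no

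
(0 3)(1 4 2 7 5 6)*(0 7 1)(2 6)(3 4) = (0 4 6)(1 3 7 5 2)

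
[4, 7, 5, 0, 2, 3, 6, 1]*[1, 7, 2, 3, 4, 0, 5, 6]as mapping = [0→4, 1→6, 2→0, 3→1, 4→2, 5→3, 6→5, 7→7]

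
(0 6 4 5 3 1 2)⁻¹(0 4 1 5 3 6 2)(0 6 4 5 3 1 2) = (0 6 5 2 3 1 4)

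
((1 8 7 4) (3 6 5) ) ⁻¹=(1 4 7 8) (3 5 6) 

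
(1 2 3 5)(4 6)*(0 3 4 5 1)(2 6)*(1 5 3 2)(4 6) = (0 2 6 3 5)(1 4)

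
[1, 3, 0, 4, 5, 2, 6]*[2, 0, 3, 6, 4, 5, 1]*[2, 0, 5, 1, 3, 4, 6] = [2, 6, 5, 3, 4, 1, 0]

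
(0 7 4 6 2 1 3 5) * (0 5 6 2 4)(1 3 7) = (0 1 7)(2 3 6 4)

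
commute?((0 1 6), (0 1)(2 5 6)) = no:(0 1 6)*(0 1)(2 5 6) = (1 2 5 6), (0 1)(2 5 6)*(0 1 6) = (0 6 2 5)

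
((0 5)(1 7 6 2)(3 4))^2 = (1 6)(2 7)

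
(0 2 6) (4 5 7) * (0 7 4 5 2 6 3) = (0 6 7 5 4 2 3) 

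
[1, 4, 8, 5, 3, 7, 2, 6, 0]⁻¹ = [8, 0, 6, 4, 1, 3, 7, 5, 2]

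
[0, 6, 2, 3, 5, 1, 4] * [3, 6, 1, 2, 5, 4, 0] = [3, 0, 1, 2, 4, 6, 5]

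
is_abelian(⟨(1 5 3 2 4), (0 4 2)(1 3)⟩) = no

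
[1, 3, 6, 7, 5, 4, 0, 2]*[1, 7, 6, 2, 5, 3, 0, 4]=[7, 2, 0, 4, 3, 5, 1, 6]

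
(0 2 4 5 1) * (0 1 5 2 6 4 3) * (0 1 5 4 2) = (0 6 2 3 1 5 4)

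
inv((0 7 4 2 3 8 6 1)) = (0 1 6 8 3 2 4 7)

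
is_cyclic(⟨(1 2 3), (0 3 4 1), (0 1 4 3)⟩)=no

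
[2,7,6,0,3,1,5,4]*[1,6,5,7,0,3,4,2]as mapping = [0→5,1→2,2→4,3→1,4→7,5→6,6→3,7→0]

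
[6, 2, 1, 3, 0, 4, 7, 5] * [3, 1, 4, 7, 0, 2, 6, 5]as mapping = [0→6, 1→4, 2→1, 3→7, 4→3, 5→0, 6→5, 7→2]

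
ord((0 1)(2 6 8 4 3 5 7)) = 14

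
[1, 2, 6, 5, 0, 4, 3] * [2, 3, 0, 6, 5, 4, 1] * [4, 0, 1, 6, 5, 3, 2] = [6, 4, 0, 5, 1, 3, 2]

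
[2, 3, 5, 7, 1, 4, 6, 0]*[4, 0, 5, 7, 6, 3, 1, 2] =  [5, 7, 3, 2, 0, 6, 1, 4] 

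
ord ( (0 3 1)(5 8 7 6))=12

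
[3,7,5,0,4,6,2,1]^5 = [3,7,6,0,4,2,5,1]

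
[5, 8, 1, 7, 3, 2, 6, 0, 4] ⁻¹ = [7, 2, 5, 4, 8, 0, 6, 3, 1] 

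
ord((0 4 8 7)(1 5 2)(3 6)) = 12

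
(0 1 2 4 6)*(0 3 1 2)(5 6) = (0 2 4 5 6 3 1)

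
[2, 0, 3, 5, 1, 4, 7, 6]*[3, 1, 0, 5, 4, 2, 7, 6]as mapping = [0→0, 1→3, 2→5, 3→2, 4→1, 5→4, 6→6, 7→7]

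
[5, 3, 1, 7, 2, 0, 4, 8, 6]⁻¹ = [5, 2, 4, 1, 6, 0, 8, 3, 7]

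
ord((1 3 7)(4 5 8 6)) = 12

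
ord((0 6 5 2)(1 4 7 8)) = 4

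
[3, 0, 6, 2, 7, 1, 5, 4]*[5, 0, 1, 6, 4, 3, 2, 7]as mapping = [0→6, 1→5, 2→2, 3→1, 4→7, 5→0, 6→3, 7→4]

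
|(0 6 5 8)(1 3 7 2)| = 4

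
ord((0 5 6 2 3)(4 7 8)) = 15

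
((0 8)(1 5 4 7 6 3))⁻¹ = (0 8)(1 3 6 7 4 5)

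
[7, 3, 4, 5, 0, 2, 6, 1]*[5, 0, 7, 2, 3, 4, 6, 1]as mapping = [0→1, 1→2, 2→3, 3→4, 4→5, 5→7, 6→6, 7→0]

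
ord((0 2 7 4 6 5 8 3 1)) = 9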